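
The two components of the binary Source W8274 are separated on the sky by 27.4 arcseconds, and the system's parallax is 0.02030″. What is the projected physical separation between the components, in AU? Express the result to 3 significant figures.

d = 1/p = 1/0.02030″ = 49.261 pc.
At distance d (pc), an angle of θ arcsec spans θ·d AU: s = 27.4 × 49.261 = 1349.8 AU.

1350 AU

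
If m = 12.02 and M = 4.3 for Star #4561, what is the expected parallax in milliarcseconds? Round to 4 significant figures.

2.858 mas

m − M = 12.02 − 4.3 = 7.72.
d = 10^((m−M)/5 + 1) = 10^2.544 = 349.95 pc.
p = 1/d = 1/349.95 = 0.0028576 arcsec = 2.8576 mas.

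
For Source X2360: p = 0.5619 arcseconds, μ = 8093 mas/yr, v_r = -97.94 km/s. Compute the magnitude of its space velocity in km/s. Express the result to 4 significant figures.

119.4 km/s

d = 1/p = 1/0.5619″ = 1.7797 pc.
μ = 8093 mas/yr = 8.093 ″/yr.
v_t = 4.740 μ d = 4.740 × 8.093 × 1.7797 = 68.271 km/s.
v = √(v_r² + v_t²) = √((-97.94)² + 68.271²) = √14253.2 = 119.39 km/s.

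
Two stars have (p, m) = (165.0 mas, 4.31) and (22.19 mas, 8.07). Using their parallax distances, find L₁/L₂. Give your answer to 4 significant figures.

d₁ = 1/p₁ = 1/0.1650″ = 6.0606 pc; d₂ = 1/p₂ = 1/0.02219″ = 45.065 pc.
M₁ = m₁ − 5 log₁₀ d₁ + 5 = 4.31 − 3.9126 + 5 = 5.3974.
M₂ = 8.07 − 8.2692 + 5 = 4.8008.
L₁/L₂ = 10^(0.4(M₂ − M₁)) = 10^(0.4 × (-0.5966)) = 10^(-0.23864) = 0.57724.

L₁/L₂ = 0.5772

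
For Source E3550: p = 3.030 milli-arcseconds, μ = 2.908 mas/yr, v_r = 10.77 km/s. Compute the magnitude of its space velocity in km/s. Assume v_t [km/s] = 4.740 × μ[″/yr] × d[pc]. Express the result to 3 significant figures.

11.7 km/s

d = 1/p = 1/0.003030″ = 330.03 pc.
μ = 2.908 mas/yr = 0.002908 ″/yr.
v_t = 4.740 μ d = 4.740 × 0.002908 × 330.03 = 4.5491 km/s.
v = √(v_r² + v_t²) = √(10.77² + 4.5491²) = √136.687 = 11.691 km/s.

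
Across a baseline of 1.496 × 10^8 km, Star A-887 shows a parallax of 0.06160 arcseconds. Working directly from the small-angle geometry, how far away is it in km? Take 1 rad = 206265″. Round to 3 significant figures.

5.01 × 10^14 km

θ = 0.06160″ = 0.06160/206265 = 2.9864 × 10^-7 rad.
d = B/θ = (1.496 × 10^8) / (2.9864 × 10^-7) = 5.0094 × 10^14 km.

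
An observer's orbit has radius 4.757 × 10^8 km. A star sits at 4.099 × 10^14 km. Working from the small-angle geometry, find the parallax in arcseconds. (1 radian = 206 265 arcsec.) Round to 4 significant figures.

0.2394 arcsec

θ ≈ B/d = (4.757 × 10^8) / (4.099 × 10^14) = 1.1605 × 10^-6 rad.
In arcseconds: 1.1605 × 10^-6 × 206265 = 0.23937″.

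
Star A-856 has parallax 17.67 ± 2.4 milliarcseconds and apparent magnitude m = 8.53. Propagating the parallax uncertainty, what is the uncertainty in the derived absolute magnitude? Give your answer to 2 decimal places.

M = m − 5 log₁₀ d + 5 = m + 5 log₁₀ p + 5, so ∂M/∂p = 5/(p ln 10).
σ_M = (5/ln 10) · (σ_p/p) = 2.1715 × 2.4/17.67 = 2.1715 × 0.13582 = 0.29493.

σ_M = 0.29 mag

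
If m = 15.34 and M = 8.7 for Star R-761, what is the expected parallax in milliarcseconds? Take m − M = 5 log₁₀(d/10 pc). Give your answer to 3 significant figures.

4.70 mas

m − M = 15.34 − 8.7 = 6.64.
d = 10^((m−M)/5 + 1) = 10^2.328 = 212.81 pc.
p = 1/d = 1/212.81 = 0.004699 arcsec = 4.699 mas.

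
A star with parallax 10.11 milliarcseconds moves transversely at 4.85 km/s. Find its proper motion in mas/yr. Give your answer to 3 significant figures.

d = 1/p = 1/0.01011″ = 98.912 pc.
μ = v_t / (4.74 d) = 4.85 / (4.74 × 98.912) = 4.85 / 468.84 = 0.010345 ″/yr = 10.345 mas/yr.

10.3 mas/yr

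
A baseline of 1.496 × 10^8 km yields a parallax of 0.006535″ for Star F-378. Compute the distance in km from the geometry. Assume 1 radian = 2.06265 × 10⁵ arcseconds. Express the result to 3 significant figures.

4.72 × 10^15 km

θ = 0.006535″ = 0.006535/206265 = 3.1683 × 10^-8 rad.
d = B/θ = (1.496 × 10^8) / (3.1683 × 10^-8) = 4.7218 × 10^15 km.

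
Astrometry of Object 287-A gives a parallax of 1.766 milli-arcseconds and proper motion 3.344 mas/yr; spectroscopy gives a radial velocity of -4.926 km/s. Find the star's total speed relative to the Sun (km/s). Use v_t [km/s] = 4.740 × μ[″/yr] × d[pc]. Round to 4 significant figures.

d = 1/p = 1/0.001766″ = 566.25 pc.
μ = 3.344 mas/yr = 0.003344 ″/yr.
v_t = 4.740 μ d = 4.740 × 0.003344 × 566.25 = 8.9754 km/s.
v = √(v_r² + v_t²) = √((-4.926)² + 8.9754²) = √104.823 = 10.238 km/s.

10.24 km/s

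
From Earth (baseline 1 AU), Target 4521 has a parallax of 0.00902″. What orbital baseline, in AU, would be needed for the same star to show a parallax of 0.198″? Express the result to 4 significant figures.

Parallax scales linearly with baseline: p ∝ B, so B = p_target / p_Earth × 1 AU.
B = 0.198 / 0.00902 = 21.951 AU.

21.95 AU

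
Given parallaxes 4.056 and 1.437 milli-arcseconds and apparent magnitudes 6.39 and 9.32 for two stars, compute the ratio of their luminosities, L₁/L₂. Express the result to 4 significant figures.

L₁/L₂ = 1.865

d₁ = 1/p₁ = 1/0.004056″ = 246.55 pc; d₂ = 1/p₂ = 1/0.001437″ = 695.89 pc.
M₁ = m₁ − 5 log₁₀ d₁ + 5 = 6.39 − 11.9595 + 5 = -0.5695.
M₂ = 9.32 − 14.2127 + 5 = 0.1073.
L₁/L₂ = 10^(0.4(M₂ − M₁)) = 10^(0.4 × 0.6768) = 10^0.27072 = 1.8652.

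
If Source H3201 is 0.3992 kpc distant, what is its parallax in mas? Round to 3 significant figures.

d = 0.3992 kpc = 399.2 pc.
p = 1/d = 1/399.2 = 0.002505 arcsec.
= 0.002505 × 1000 = 2.505 mas.

2.51 mas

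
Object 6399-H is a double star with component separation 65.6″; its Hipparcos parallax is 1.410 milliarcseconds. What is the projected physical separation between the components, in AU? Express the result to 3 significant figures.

46500 AU

d = 1/p = 1/0.001410″ = 709.22 pc.
At distance d (pc), an angle of θ arcsec spans θ·d AU: s = 65.6 × 709.22 = 46525 AU.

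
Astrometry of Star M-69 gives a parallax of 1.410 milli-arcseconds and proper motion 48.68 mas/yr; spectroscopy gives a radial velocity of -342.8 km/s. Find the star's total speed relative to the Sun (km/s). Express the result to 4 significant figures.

379.9 km/s

d = 1/p = 1/0.001410″ = 709.22 pc.
μ = 48.68 mas/yr = 0.04868 ″/yr.
v_t = 4.740 μ d = 4.740 × 0.04868 × 709.22 = 163.65 km/s.
v = √(v_r² + v_t²) = √((-342.8)² + 163.65²) = √144293 = 379.86 km/s.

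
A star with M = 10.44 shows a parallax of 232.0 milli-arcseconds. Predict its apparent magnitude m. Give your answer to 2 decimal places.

m = 8.61

d = 1/p = 1/0.2320″ = 4.3103 pc.
m − M = 5 log₁₀ d − 5 = 5 log₁₀(4.3103) − 5 = 3.1725 − 5 = -1.8275.
m = M + (m − M) = 10.44 + (-1.8275) = 8.61.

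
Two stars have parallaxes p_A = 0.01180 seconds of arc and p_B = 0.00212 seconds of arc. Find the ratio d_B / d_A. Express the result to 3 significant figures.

Since d = 1/p, d_B/d_A = p_A/p_B.
= 0.01180 / 0.00212 = 5.566.

5.57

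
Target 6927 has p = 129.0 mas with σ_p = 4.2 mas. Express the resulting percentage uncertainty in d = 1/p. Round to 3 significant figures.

For d = 1/p, |σ_d/d| = |σ_p/p|.
σ_p/p = 4.2 / 129.0 = 0.032558 = 3.2558%.

3.26%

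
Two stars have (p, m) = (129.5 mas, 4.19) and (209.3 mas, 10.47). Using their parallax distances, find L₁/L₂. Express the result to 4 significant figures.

L₁/L₂ = 849.2

d₁ = 1/p₁ = 1/0.1295″ = 7.722 pc; d₂ = 1/p₂ = 1/0.2093″ = 4.7778 pc.
M₁ = m₁ − 5 log₁₀ d₁ + 5 = 4.19 − 4.4386 + 5 = 4.7514.
M₂ = 10.47 − 3.3961 + 5 = 12.0739.
L₁/L₂ = 10^(0.4(M₂ − M₁)) = 10^(0.4 × 7.3225) = 10^2.92900 = 849.18.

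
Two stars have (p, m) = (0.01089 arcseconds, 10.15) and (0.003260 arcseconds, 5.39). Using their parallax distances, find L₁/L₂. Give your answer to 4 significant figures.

d₁ = 1/p₁ = 1/0.01089″ = 91.827 pc; d₂ = 1/p₂ = 1/0.003260″ = 306.75 pc.
M₁ = m₁ − 5 log₁₀ d₁ + 5 = 10.15 − 9.8149 + 5 = 5.3351.
M₂ = 5.39 − 12.4339 + 5 = -2.0439.
L₁/L₂ = 10^(0.4(M₂ − M₁)) = 10^(0.4 × (-7.3790)) = 10^(-2.95160) = 0.0011179.

L₁/L₂ = 0.001118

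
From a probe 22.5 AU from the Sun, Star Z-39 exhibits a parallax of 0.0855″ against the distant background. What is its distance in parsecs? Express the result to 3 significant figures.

263 pc

With baseline B (in AU) and parallax p (in arcsec), d = B/p parsecs.
d = 22.5 / 0.0855 = 263.16 pc.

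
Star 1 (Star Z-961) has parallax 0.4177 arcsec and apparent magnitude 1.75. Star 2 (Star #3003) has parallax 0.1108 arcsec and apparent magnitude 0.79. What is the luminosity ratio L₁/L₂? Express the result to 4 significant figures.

L₁/L₂ = 0.02906

d₁ = 1/p₁ = 1/0.4177″ = 2.3941 pc; d₂ = 1/p₂ = 1/0.1108″ = 9.0253 pc.
M₁ = m₁ − 5 log₁₀ d₁ + 5 = 1.75 − 1.8957 + 5 = 4.8543.
M₂ = 0.79 − 4.7773 + 5 = 1.0127.
L₁/L₂ = 10^(0.4(M₂ − M₁)) = 10^(0.4 × (-3.8416)) = 10^(-1.53664) = 0.029064.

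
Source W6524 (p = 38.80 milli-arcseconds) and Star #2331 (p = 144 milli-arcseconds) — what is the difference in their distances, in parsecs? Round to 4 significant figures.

d_A = 1/0.03880″ = 25.773 pc; d_B = 1/0.1440″ = 6.9444 pc.
|d_B − d_A| = |6.9444 − 25.773| = 18.829 pc.

18.83 pc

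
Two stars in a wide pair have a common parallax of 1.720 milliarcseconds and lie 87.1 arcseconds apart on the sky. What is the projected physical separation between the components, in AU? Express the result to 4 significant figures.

d = 1/p = 1/0.001720″ = 581.4 pc.
At distance d (pc), an angle of θ arcsec spans θ·d AU: s = 87.1 × 581.4 = 50640 AU.

50640 AU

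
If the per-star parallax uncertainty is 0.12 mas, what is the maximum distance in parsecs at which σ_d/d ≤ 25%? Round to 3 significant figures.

2080 pc

σ_d/d = σ_p/p, so the condition is σ_p/p ≤ 0.25, i.e. p ≥ σ_p/0.25.
p_min = 0.12/0.25 = 0.48 mas = 0.00048 arcsec.
d_max = 1/p_min = 1/0.00048 = 2083.3 pc.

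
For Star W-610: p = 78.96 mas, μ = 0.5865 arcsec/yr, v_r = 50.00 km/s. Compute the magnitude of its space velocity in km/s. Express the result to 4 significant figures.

61.15 km/s

d = 1/p = 1/0.07896″ = 12.665 pc.
v_t = 4.740 μ d = 4.740 × 0.5865 × 12.665 = 35.209 km/s.
v = √(v_r² + v_t²) = √(50.00² + 35.209²) = √3739.67 = 61.153 km/s.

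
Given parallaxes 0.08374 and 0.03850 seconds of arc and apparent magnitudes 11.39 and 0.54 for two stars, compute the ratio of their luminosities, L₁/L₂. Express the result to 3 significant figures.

d₁ = 1/p₁ = 1/0.08374″ = 11.942 pc; d₂ = 1/p₂ = 1/0.03850″ = 25.974 pc.
M₁ = m₁ − 5 log₁₀ d₁ + 5 = 11.39 − 5.3854 + 5 = 11.0046.
M₂ = 0.54 − 7.0727 + 5 = -1.5327.
L₁/L₂ = 10^(0.4(M₂ − M₁)) = 10^(0.4 × (-12.5373)) = 10^(-5.01492) = 0.0000096623.

L₁/L₂ = 9.66 × 10^-6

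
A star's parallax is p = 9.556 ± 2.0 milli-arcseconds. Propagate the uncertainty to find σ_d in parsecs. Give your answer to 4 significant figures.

d = 1/p, so σ_d = σ_p / p².
σ_d = 0.00200 / (0.009556)² = 0.00200 / 0.000091317 = 21.902 pc.

21.90 pc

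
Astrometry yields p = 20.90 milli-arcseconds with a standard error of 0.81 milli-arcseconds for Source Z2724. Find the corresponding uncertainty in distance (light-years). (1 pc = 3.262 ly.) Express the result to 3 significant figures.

d = 1/p, so σ_d = σ_p / p².
σ_d = 0.000810 / (0.02090)² = 0.000810 / 0.00043681 = 1.8544 pc = 1.8544 × 3.262 ly = 6.0491 ly.

6.05 ly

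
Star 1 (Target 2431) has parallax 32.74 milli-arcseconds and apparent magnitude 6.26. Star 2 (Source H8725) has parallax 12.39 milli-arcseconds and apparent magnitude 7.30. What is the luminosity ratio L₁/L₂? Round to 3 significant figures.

d₁ = 1/p₁ = 1/0.03274″ = 30.544 pc; d₂ = 1/p₂ = 1/0.01239″ = 80.71 pc.
M₁ = m₁ − 5 log₁₀ d₁ + 5 = 6.26 − 7.4246 + 5 = 3.8354.
M₂ = 7.30 − 9.5346 + 5 = 2.7654.
L₁/L₂ = 10^(0.4(M₂ − M₁)) = 10^(0.4 × (-1.0700)) = 10^(-0.42800) = 0.37325.

L₁/L₂ = 0.373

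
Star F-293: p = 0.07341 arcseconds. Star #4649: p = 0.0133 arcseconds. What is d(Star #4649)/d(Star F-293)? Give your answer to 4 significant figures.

Since d = 1/p, d_B/d_A = p_A/p_B.
= 0.07341 / 0.0133 = 5.5195.

5.520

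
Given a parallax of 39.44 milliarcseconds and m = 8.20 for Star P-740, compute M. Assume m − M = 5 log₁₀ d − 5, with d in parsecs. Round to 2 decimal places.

d = 1/p = 1/0.03944″ = 25.355 pc.
m − M = 5 log₁₀(25.355) − 5 = 7.0203 − 5 = 2.0203.
M = m − (m − M) = 8.20 − 2.0203 = 6.18.

M = 6.18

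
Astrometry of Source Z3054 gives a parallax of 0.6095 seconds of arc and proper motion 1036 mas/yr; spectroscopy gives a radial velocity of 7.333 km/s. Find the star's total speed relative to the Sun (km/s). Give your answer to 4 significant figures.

d = 1/p = 1/0.6095″ = 1.6407 pc.
μ = 1036 mas/yr = 1.036 ″/yr.
v_t = 4.740 μ d = 4.740 × 1.036 × 1.6407 = 8.0569 km/s.
v = √(v_r² + v_t²) = √(7.333² + 8.0569²) = √118.687 = 10.894 km/s.

10.89 km/s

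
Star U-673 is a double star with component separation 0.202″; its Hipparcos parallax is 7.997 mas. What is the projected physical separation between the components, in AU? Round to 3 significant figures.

d = 1/p = 1/0.007997″ = 125.05 pc.
At distance d (pc), an angle of θ arcsec spans θ·d AU: s = 0.202 × 125.05 = 25.26 AU.

25.3 AU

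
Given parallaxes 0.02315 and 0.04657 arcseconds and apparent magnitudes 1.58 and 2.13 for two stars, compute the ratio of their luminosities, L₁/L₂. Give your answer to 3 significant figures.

d₁ = 1/p₁ = 1/0.02315″ = 43.197 pc; d₂ = 1/p₂ = 1/0.04657″ = 21.473 pc.
M₁ = m₁ − 5 log₁₀ d₁ + 5 = 1.58 − 8.1773 + 5 = -1.5973.
M₂ = 2.13 − 6.6595 + 5 = 0.4705.
L₁/L₂ = 10^(0.4(M₂ − M₁)) = 10^(0.4 × 2.0678) = 10^0.82712 = 6.7161.

L₁/L₂ = 6.72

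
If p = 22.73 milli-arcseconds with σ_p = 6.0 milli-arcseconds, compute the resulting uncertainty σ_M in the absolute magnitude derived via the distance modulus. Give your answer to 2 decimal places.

σ_M = 0.57 mag

M = m − 5 log₁₀ d + 5 = m + 5 log₁₀ p + 5, so ∂M/∂p = 5/(p ln 10).
σ_M = (5/ln 10) · (σ_p/p) = 2.1715 × 6.0/22.73 = 2.1715 × 0.26397 = 0.57321.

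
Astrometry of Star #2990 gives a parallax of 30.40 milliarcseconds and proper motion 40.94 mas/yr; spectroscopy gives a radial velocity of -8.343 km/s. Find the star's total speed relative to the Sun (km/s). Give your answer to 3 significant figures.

d = 1/p = 1/0.03040″ = 32.895 pc.
μ = 40.94 mas/yr = 0.04094 ″/yr.
v_t = 4.740 μ d = 4.740 × 0.04094 × 32.895 = 6.3835 km/s.
v = √(v_r² + v_t²) = √((-8.343)² + 6.3835²) = √110.355 = 10.505 km/s.

10.5 km/s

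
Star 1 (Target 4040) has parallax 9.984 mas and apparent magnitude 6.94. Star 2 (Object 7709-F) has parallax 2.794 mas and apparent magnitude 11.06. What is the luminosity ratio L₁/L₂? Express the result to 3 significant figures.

L₁/L₂ = 3.48

d₁ = 1/p₁ = 1/0.009984″ = 100.16 pc; d₂ = 1/p₂ = 1/0.002794″ = 357.91 pc.
M₁ = m₁ − 5 log₁₀ d₁ + 5 = 6.94 − 10.0035 + 5 = 1.9365.
M₂ = 11.06 − 12.7689 + 5 = 3.2911.
L₁/L₂ = 10^(0.4(M₂ − M₁)) = 10^(0.4 × 1.3546) = 10^0.54184 = 3.4821.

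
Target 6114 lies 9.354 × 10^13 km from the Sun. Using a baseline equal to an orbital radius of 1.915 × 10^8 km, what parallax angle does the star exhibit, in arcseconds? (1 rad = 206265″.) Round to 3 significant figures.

θ ≈ B/d = (1.915 × 10^8) / (9.354 × 10^13) = 2.0473 × 10^-6 rad.
In arcseconds: 2.0473 × 10^-6 × 206265 = 0.42229″.

0.422 arcsec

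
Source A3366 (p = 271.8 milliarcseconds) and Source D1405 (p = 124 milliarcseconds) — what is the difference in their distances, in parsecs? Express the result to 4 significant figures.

4.385 pc

d_A = 1/0.2718″ = 3.6792 pc; d_B = 1/0.1240″ = 8.0645 pc.
|d_B − d_A| = |8.0645 − 3.6792| = 4.3853 pc.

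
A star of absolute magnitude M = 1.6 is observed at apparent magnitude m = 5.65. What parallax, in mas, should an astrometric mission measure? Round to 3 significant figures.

15.5 mas

m − M = 5.65 − 1.6 = 4.05.
d = 10^((m−M)/5 + 1) = 10^1.810 = 64.565 pc.
p = 1/d = 1/64.565 = 0.015488 arcsec = 15.488 mas.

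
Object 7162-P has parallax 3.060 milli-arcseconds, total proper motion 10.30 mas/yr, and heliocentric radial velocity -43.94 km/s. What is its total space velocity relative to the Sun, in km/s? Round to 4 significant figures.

46.75 km/s

d = 1/p = 1/0.003060″ = 326.8 pc.
μ = 10.30 mas/yr = 0.01030 ″/yr.
v_t = 4.740 μ d = 4.740 × 0.01030 × 326.8 = 15.955 km/s.
v = √(v_r² + v_t²) = √((-43.94)² + 15.955²) = √2185.29 = 46.747 km/s.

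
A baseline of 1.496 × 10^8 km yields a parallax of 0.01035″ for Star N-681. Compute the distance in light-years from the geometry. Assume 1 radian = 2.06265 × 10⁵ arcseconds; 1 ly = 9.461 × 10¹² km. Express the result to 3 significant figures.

θ = 0.01035″ = 0.01035/206265 = 5.0178 × 10^-8 rad.
d = B/θ = (1.496 × 10^8) / (5.0178 × 10^-8) = 2.9814 × 10^15 km = (2.9814 × 10^15) / (9.461 × 10^12) ly = 315.13 ly.

315 ly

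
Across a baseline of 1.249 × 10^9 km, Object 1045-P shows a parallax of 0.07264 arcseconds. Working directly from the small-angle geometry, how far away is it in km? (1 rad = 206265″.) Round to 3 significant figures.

θ = 0.07264″ = 0.07264/206265 = 3.5217 × 10^-7 rad.
d = B/θ = (1.249 × 10^9) / (3.5217 × 10^-7) = 3.5466 × 10^15 km.

3.55 × 10^15 km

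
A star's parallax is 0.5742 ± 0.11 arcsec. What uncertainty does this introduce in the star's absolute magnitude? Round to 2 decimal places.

M = m − 5 log₁₀ d + 5 = m + 5 log₁₀ p + 5, so ∂M/∂p = 5/(p ln 10).
σ_M = (5/ln 10) · (σ_p/p) = 2.1715 × 0.11/0.5742 = 2.1715 × 0.19157 = 0.41599.

σ_M = 0.42 mag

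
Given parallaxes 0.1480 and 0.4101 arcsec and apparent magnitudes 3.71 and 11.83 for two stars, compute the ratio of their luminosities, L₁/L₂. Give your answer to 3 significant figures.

d₁ = 1/p₁ = 1/0.1480″ = 6.7568 pc; d₂ = 1/p₂ = 1/0.4101″ = 2.4384 pc.
M₁ = m₁ − 5 log₁₀ d₁ + 5 = 3.71 − 4.1487 + 5 = 4.5613.
M₂ = 11.83 − 1.9355 + 5 = 14.8945.
L₁/L₂ = 10^(0.4(M₂ − M₁)) = 10^(0.4 × 10.3332) = 10^4.13328 = 13592.

L₁/L₂ = 13600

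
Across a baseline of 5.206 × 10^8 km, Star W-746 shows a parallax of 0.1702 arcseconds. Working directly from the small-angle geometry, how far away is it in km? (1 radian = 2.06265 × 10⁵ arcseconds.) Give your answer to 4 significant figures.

6.309 × 10^14 km

θ = 0.1702″ = 0.1702/206265 = 8.2515 × 10^-7 rad.
d = B/θ = (5.206 × 10^8) / (8.2515 × 10^-7) = 6.3092 × 10^14 km.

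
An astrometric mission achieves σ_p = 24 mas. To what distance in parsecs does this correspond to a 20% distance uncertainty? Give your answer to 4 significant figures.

8.333 pc

σ_d/d = σ_p/p, so the condition is σ_p/p ≤ 0.20, i.e. p ≥ σ_p/0.20.
p_min = 24/0.20 = 120 mas = 0.12 arcsec.
d_max = 1/p_min = 1/0.12 = 8.3333 pc.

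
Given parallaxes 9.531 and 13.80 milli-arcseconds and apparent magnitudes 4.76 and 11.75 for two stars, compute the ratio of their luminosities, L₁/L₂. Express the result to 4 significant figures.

d₁ = 1/p₁ = 1/0.009531″ = 104.92 pc; d₂ = 1/p₂ = 1/0.01380″ = 72.464 pc.
M₁ = m₁ − 5 log₁₀ d₁ + 5 = 4.76 − 10.1043 + 5 = -0.3443.
M₂ = 11.75 − 9.3006 + 5 = 7.4494.
L₁/L₂ = 10^(0.4(M₂ − M₁)) = 10^(0.4 × 7.7937) = 10^3.11748 = 1310.6.

L₁/L₂ = 1311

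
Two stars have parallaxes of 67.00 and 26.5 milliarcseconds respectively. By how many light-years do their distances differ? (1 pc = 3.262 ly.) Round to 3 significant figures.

d_A = 1/0.06700″ = 14.925 pc; d_B = 1/0.02650″ = 37.736 pc.
|d_B − d_A| = |37.736 − 14.925| = 22.811 pc = 22.811 × 3.262 ly = 74.409 ly.

74.4 ly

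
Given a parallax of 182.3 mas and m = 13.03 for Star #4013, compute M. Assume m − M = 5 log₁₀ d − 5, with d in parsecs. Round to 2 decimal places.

M = 14.33

d = 1/p = 1/0.1823″ = 5.4855 pc.
m − M = 5 log₁₀(5.4855) − 5 = 3.6961 − 5 = -1.3039.
M = m − (m − M) = 13.03 − (-1.3039) = 14.33.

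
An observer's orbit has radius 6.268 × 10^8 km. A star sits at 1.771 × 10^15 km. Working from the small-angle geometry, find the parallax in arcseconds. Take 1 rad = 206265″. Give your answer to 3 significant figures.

θ ≈ B/d = (6.268 × 10^8) / (1.771 × 10^15) = 3.5392 × 10^-7 rad.
In arcseconds: 3.5392 × 10^-7 × 206265 = 0.073001″.

0.0730 arcsec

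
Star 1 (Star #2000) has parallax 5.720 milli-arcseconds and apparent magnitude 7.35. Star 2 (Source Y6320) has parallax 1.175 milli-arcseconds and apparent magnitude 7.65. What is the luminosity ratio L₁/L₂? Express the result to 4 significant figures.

L₁/L₂ = 0.05563

d₁ = 1/p₁ = 1/0.005720″ = 174.83 pc; d₂ = 1/p₂ = 1/0.001175″ = 851.06 pc.
M₁ = m₁ − 5 log₁₀ d₁ + 5 = 7.35 − 11.2131 + 5 = 1.1369.
M₂ = 7.65 − 14.6498 + 5 = -1.9998.
L₁/L₂ = 10^(0.4(M₂ − M₁)) = 10^(0.4 × (-3.1367)) = 10^(-1.25468) = 0.055631.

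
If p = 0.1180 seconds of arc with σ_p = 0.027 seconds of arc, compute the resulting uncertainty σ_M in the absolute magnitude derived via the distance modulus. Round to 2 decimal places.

σ_M = 0.50 mag

M = m − 5 log₁₀ d + 5 = m + 5 log₁₀ p + 5, so ∂M/∂p = 5/(p ln 10).
σ_M = (5/ln 10) · (σ_p/p) = 2.1715 × 0.027/0.1180 = 2.1715 × 0.22881 = 0.49686.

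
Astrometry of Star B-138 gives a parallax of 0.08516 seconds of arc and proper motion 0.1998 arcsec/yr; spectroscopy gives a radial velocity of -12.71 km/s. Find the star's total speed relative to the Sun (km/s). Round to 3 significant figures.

16.9 km/s

d = 1/p = 1/0.08516″ = 11.743 pc.
v_t = 4.740 μ d = 4.740 × 0.1998 × 11.743 = 11.121 km/s.
v = √(v_r² + v_t²) = √((-12.71)² + 11.121²) = √285.221 = 16.888 km/s.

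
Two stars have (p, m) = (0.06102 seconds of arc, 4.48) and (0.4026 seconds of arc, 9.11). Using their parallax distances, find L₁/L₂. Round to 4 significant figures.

d₁ = 1/p₁ = 1/0.06102″ = 16.388 pc; d₂ = 1/p₂ = 1/0.4026″ = 2.4839 pc.
M₁ = m₁ − 5 log₁₀ d₁ + 5 = 4.48 − 6.0726 + 5 = 3.4074.
M₂ = 9.11 − 1.9757 + 5 = 12.1343.
L₁/L₂ = 10^(0.4(M₂ − M₁)) = 10^(0.4 × 8.7269) = 10^3.49076 = 3095.7.

L₁/L₂ = 3096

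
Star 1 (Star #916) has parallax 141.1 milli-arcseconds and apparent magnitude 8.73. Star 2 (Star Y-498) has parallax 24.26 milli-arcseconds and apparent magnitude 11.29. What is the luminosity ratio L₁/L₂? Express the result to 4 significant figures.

d₁ = 1/p₁ = 1/0.1411″ = 7.0872 pc; d₂ = 1/p₂ = 1/0.02426″ = 41.22 pc.
M₁ = m₁ − 5 log₁₀ d₁ + 5 = 8.73 − 4.2524 + 5 = 9.4776.
M₂ = 11.29 − 8.0755 + 5 = 8.2145.
L₁/L₂ = 10^(0.4(M₂ − M₁)) = 10^(0.4 × (-1.2631)) = 10^(-0.50524) = 0.31244.

L₁/L₂ = 0.3124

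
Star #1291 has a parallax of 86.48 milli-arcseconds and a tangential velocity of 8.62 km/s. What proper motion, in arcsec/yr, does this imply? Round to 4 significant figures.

d = 1/p = 1/0.08648″ = 11.563 pc.
μ = v_t / (4.74 d) = 8.62 / (4.74 × 11.563) = 8.62 / 54.809 = 0.15727 ″/yr.

0.1573 arcsec/yr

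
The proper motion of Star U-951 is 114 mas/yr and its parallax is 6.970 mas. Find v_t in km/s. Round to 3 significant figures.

77.5 km/s

d = 1/p = 1/0.006970″ = 143.47 pc.
μ = 114 mas/yr = 0.114 ″/yr.
v_t = 4.74 × μ × d = 4.74 × 0.114 × 143.47 = 77.525 km/s.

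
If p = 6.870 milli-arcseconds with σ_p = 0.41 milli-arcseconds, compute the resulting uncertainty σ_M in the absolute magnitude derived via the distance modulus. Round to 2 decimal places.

M = m − 5 log₁₀ d + 5 = m + 5 log₁₀ p + 5, so ∂M/∂p = 5/(p ln 10).
σ_M = (5/ln 10) · (σ_p/p) = 2.1715 × 0.41/6.870 = 2.1715 × 0.05968 = 0.1296.

σ_M = 0.13 mag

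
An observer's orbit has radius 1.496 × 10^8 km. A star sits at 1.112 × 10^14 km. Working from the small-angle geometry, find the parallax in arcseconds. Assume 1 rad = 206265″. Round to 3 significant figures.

0.277 arcsec

θ ≈ B/d = (1.496 × 10^8) / (1.112 × 10^14) = 1.3453 × 10^-6 rad.
In arcseconds: 1.3453 × 10^-6 × 206265 = 0.27749″.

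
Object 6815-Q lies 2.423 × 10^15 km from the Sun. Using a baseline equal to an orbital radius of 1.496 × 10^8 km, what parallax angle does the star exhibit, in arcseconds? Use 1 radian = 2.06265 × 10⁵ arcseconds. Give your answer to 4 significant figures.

0.01274 arcsec

θ ≈ B/d = (1.496 × 10^8) / (2.423 × 10^15) = 6.1742 × 10^-8 rad.
In arcseconds: 6.1742 × 10^-8 × 206265 = 0.012735″.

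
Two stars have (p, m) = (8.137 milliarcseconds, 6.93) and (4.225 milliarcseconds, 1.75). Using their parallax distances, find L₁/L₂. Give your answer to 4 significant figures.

d₁ = 1/p₁ = 1/0.008137″ = 122.9 pc; d₂ = 1/p₂ = 1/0.004225″ = 236.69 pc.
M₁ = m₁ − 5 log₁₀ d₁ + 5 = 6.93 − 10.4478 + 5 = 1.4822.
M₂ = 1.75 − 11.8709 + 5 = -5.1209.
L₁/L₂ = 10^(0.4(M₂ − M₁)) = 10^(0.4 × (-6.6031)) = 10^(-2.64124) = 0.0022843.

L₁/L₂ = 0.002284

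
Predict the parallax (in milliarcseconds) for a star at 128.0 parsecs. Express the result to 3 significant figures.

p = 1/d = 1/128 = 0.0078125 arcsec.
= 0.0078125 × 1000 = 7.8125 mas.

7.81 mas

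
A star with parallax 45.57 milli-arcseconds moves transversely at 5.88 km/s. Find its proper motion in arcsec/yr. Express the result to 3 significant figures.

d = 1/p = 1/0.04557″ = 21.944 pc.
μ = v_t / (4.74 d) = 5.88 / (4.74 × 21.944) = 5.88 / 104.01 = 0.056533 ″/yr.

0.0565 arcsec/yr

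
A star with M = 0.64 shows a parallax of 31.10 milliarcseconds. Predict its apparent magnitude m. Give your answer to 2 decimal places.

m = 3.18

d = 1/p = 1/0.03110″ = 32.154 pc.
m − M = 5 log₁₀ d − 5 = 5 log₁₀(32.154) − 5 = 7.5362 − 5 = 2.5362.
m = M + (m − M) = 0.64 + 2.5362 = 3.18.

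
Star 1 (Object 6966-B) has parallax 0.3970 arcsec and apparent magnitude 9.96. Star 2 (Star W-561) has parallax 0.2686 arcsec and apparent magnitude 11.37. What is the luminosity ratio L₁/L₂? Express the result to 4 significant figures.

L₁/L₂ = 1.677

d₁ = 1/p₁ = 1/0.3970″ = 2.5189 pc; d₂ = 1/p₂ = 1/0.2686″ = 3.723 pc.
M₁ = m₁ − 5 log₁₀ d₁ + 5 = 9.96 − 2.0061 + 5 = 12.9539.
M₂ = 11.37 − 2.8545 + 5 = 13.5155.
L₁/L₂ = 10^(0.4(M₂ − M₁)) = 10^(0.4 × 0.5616) = 10^0.22464 = 1.6774.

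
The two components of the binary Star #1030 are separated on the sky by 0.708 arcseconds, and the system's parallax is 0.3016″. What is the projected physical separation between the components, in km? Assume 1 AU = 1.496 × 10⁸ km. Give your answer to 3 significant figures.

3.51 × 10^8 km

d = 1/p = 1/0.3016″ = 3.3156 pc.
At distance d (pc), an angle of θ arcsec spans θ·d AU: s = 0.708 × 3.3156 = 2.3474 AU.
= 2.3474 × 1.496 × 10⁸ km = 3.5117 × 10^8 km.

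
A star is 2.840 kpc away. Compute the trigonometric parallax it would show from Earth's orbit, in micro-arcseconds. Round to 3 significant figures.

352 μas

d = 2.840 kpc = 2840 pc.
p = 1/d = 1/2840 = 0.00035211 arcsec.
= 0.00035211 × 10⁶ = 352.11 μas.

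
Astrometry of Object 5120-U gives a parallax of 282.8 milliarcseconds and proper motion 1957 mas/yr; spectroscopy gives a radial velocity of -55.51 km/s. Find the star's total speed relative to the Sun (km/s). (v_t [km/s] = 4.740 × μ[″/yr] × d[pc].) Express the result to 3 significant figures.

d = 1/p = 1/0.2828″ = 3.5361 pc.
μ = 1957 mas/yr = 1.957 ″/yr.
v_t = 4.740 μ d = 4.740 × 1.957 × 3.5361 = 32.802 km/s.
v = √(v_r² + v_t²) = √((-55.51)² + 32.802²) = √4157.33 = 64.477 km/s.

64.5 km/s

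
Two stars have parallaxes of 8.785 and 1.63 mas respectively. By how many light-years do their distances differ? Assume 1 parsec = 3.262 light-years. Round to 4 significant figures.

1630 ly

d_A = 1/0.008785″ = 113.83 pc; d_B = 1/0.001630″ = 613.5 pc.
|d_B − d_A| = |613.5 − 113.83| = 499.67 pc = 499.67 × 3.262 ly = 1629.9 ly.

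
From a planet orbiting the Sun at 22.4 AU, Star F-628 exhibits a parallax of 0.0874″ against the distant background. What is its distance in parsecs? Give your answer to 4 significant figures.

With baseline B (in AU) and parallax p (in arcsec), d = B/p parsecs.
d = 22.4 / 0.0874 = 256.29 pc.

256.3 pc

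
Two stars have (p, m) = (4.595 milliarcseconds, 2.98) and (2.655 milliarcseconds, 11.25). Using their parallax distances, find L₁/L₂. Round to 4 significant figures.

L₁/L₂ = 678.5

d₁ = 1/p₁ = 1/0.004595″ = 217.63 pc; d₂ = 1/p₂ = 1/0.002655″ = 376.65 pc.
M₁ = m₁ − 5 log₁₀ d₁ + 5 = 2.98 − 11.6886 + 5 = -3.7086.
M₂ = 11.25 − 12.8797 + 5 = 3.3703.
L₁/L₂ = 10^(0.4(M₂ − M₁)) = 10^(0.4 × 7.0789) = 10^2.83156 = 678.52.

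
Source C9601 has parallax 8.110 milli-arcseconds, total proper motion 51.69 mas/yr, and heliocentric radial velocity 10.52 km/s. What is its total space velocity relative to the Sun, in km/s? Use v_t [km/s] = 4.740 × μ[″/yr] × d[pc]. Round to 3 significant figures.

32.0 km/s

d = 1/p = 1/0.008110″ = 123.3 pc.
μ = 51.69 mas/yr = 0.05169 ″/yr.
v_t = 4.740 μ d = 4.740 × 0.05169 × 123.3 = 30.21 km/s.
v = √(v_r² + v_t²) = √(10.52² + 30.21²) = √1023.31 = 31.989 km/s.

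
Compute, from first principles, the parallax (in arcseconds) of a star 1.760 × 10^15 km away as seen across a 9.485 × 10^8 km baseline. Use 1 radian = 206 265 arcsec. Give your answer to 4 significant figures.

0.1112 arcsec

θ ≈ B/d = (9.485 × 10^8) / (1.760 × 10^15) = 5.3892 × 10^-7 rad.
In arcseconds: 5.3892 × 10^-7 × 206265 = 0.11116″.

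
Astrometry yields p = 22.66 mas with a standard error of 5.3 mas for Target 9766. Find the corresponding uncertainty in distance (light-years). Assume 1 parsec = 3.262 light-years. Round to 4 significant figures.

d = 1/p, so σ_d = σ_p / p².
σ_d = 0.00530 / (0.02266)² = 0.00530 / 0.00051348 = 10.322 pc = 10.322 × 3.262 ly = 33.67 ly.

33.67 ly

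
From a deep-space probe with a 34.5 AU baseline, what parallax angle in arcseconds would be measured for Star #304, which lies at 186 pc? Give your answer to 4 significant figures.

p (arcsec) = B (AU) / d (pc).
p = 34.5 / 186 = 0.18548 arcsec.

0.1855 arcsec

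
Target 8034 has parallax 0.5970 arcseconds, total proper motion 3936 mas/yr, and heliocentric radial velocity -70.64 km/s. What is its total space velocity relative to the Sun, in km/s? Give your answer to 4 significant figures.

77.24 km/s

d = 1/p = 1/0.5970″ = 1.675 pc.
μ = 3936 mas/yr = 3.936 ″/yr.
v_t = 4.740 μ d = 4.740 × 3.936 × 1.675 = 31.25 km/s.
v = √(v_r² + v_t²) = √((-70.64)² + 31.25²) = √5966.57 = 77.244 km/s.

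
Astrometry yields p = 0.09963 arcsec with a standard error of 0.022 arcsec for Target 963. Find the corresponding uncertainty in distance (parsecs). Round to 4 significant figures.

2.216 pc

d = 1/p, so σ_d = σ_p / p².
σ_d = 0.0220 / (0.09963)² = 0.0220 / 0.0099261 = 2.2164 pc.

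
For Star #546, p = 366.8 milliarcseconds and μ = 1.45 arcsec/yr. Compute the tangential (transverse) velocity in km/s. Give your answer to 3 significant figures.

18.7 km/s

d = 1/p = 1/0.3668″ = 2.7263 pc.
v_t = 4.74 × μ × d = 4.74 × 1.45 × 2.7263 = 18.738 km/s.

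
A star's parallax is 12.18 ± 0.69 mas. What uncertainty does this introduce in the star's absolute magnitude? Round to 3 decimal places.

σ_M = 0.123 mag

M = m − 5 log₁₀ d + 5 = m + 5 log₁₀ p + 5, so ∂M/∂p = 5/(p ln 10).
σ_M = (5/ln 10) · (σ_p/p) = 2.1715 × 0.69/12.18 = 2.1715 × 0.05665 = 0.12302.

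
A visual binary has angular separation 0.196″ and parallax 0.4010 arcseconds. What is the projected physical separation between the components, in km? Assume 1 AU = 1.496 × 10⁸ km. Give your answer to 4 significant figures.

d = 1/p = 1/0.4010″ = 2.4938 pc.
At distance d (pc), an angle of θ arcsec spans θ·d AU: s = 0.196 × 2.4938 = 0.48878 AU.
= 0.48878 × 1.496 × 10⁸ km = 7.3121 × 10^7 km.

7.312 × 10^7 km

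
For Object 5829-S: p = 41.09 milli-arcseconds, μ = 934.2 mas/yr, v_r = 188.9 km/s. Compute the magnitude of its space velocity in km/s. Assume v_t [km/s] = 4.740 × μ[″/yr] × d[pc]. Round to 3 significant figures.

217 km/s

d = 1/p = 1/0.04109″ = 24.337 pc.
μ = 934.2 mas/yr = 0.9342 ″/yr.
v_t = 4.740 μ d = 4.740 × 0.9342 × 24.337 = 107.77 km/s.
v = √(v_r² + v_t²) = √(188.9² + 107.77²) = √47297.6 = 217.48 km/s.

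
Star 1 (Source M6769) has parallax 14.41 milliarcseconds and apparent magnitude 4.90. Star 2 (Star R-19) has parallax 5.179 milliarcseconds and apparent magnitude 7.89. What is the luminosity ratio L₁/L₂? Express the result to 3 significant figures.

L₁/L₂ = 2.03

d₁ = 1/p₁ = 1/0.01441″ = 69.396 pc; d₂ = 1/p₂ = 1/0.005179″ = 193.09 pc.
M₁ = m₁ − 5 log₁₀ d₁ + 5 = 4.90 − 9.2067 + 5 = 0.6933.
M₂ = 7.89 − 11.4288 + 5 = 1.4612.
L₁/L₂ = 10^(0.4(M₂ − M₁)) = 10^(0.4 × 0.7679) = 10^0.30716 = 2.0284.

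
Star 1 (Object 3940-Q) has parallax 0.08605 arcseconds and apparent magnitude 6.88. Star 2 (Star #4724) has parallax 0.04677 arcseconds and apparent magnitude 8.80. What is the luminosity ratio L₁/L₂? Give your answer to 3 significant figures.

L₁/L₂ = 1.73

d₁ = 1/p₁ = 1/0.08605″ = 11.621 pc; d₂ = 1/p₂ = 1/0.04677″ = 21.381 pc.
M₁ = m₁ − 5 log₁₀ d₁ + 5 = 6.88 − 5.3262 + 5 = 6.5538.
M₂ = 8.80 − 6.6501 + 5 = 7.1499.
L₁/L₂ = 10^(0.4(M₂ − M₁)) = 10^(0.4 × 0.5961) = 10^0.23844 = 1.7316.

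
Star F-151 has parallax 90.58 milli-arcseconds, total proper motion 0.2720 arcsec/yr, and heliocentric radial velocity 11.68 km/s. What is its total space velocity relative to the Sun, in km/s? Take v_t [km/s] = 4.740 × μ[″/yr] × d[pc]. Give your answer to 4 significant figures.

d = 1/p = 1/0.09058″ = 11.04 pc.
v_t = 4.740 μ d = 4.740 × 0.2720 × 11.04 = 14.234 km/s.
v = √(v_r² + v_t²) = √(11.68² + 14.234²) = √339.029 = 18.413 km/s.

18.41 km/s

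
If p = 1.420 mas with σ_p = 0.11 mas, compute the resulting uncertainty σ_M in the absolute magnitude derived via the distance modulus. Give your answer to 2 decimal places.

σ_M = 0.17 mag

M = m − 5 log₁₀ d + 5 = m + 5 log₁₀ p + 5, so ∂M/∂p = 5/(p ln 10).
σ_M = (5/ln 10) · (σ_p/p) = 2.1715 × 0.11/1.420 = 2.1715 × 0.077465 = 0.16822.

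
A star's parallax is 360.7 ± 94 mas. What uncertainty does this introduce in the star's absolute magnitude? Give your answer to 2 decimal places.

M = m − 5 log₁₀ d + 5 = m + 5 log₁₀ p + 5, so ∂M/∂p = 5/(p ln 10).
σ_M = (5/ln 10) · (σ_p/p) = 2.1715 × 94/360.7 = 2.1715 × 0.2606 = 0.56589.

σ_M = 0.57 mag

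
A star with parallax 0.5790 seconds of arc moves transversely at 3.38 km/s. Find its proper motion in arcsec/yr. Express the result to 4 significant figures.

0.4129 arcsec/yr

d = 1/p = 1/0.5790″ = 1.7271 pc.
μ = v_t / (4.74 d) = 3.38 / (4.74 × 1.7271) = 3.38 / 8.1865 = 0.41287 ″/yr.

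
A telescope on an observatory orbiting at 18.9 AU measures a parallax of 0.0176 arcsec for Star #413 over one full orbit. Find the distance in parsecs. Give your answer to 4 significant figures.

With baseline B (in AU) and parallax p (in arcsec), d = B/p parsecs.
d = 18.9 / 0.0176 = 1073.9 pc.

1074 pc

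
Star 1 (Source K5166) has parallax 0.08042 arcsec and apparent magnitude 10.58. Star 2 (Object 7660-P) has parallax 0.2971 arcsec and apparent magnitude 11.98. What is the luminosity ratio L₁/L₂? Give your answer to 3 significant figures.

d₁ = 1/p₁ = 1/0.08042″ = 12.435 pc; d₂ = 1/p₂ = 1/0.2971″ = 3.3659 pc.
M₁ = m₁ − 5 log₁₀ d₁ + 5 = 10.58 − 5.4732 + 5 = 10.1068.
M₂ = 11.98 − 2.6355 + 5 = 14.3445.
L₁/L₂ = 10^(0.4(M₂ − M₁)) = 10^(0.4 × 4.2377) = 10^1.69508 = 49.554.

L₁/L₂ = 49.6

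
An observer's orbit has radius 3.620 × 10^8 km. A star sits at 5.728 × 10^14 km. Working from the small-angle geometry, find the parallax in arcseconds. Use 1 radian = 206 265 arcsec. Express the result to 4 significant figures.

0.1304 arcsec

θ ≈ B/d = (3.620 × 10^8) / (5.728 × 10^14) = 6.3198 × 10^-7 rad.
In arcseconds: 6.3198 × 10^-7 × 206265 = 0.13036″.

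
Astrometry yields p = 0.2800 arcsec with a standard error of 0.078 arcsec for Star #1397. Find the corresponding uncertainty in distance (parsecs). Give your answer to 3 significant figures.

d = 1/p, so σ_d = σ_p / p².
σ_d = 0.0780 / (0.2800)² = 0.0780 / 0.0784 = 0.9949 pc.

0.995 pc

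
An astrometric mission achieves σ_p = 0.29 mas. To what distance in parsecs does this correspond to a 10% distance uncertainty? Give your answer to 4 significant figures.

344.8 pc

σ_d/d = σ_p/p, so the condition is σ_p/p ≤ 0.10, i.e. p ≥ σ_p/0.10.
p_min = 0.29/0.10 = 2.9 mas = 0.0029 arcsec.
d_max = 1/p_min = 1/0.0029 = 344.83 pc.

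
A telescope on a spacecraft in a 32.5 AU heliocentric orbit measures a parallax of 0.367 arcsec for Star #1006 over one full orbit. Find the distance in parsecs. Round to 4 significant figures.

With baseline B (in AU) and parallax p (in arcsec), d = B/p parsecs.
d = 32.5 / 0.367 = 88.556 pc.

88.56 pc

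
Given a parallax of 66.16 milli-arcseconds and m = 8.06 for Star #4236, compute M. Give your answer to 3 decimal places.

M = 7.163

d = 1/p = 1/0.06616″ = 15.115 pc.
m − M = 5 log₁₀(15.115) − 5 = 5.8970 − 5 = 0.8970.
M = m − (m − M) = 8.06 − 0.8970 = 7.163.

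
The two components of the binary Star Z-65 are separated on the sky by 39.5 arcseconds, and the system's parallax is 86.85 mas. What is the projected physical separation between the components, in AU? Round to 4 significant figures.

d = 1/p = 1/0.08685″ = 11.514 pc.
At distance d (pc), an angle of θ arcsec spans θ·d AU: s = 39.5 × 11.514 = 454.8 AU.

454.8 AU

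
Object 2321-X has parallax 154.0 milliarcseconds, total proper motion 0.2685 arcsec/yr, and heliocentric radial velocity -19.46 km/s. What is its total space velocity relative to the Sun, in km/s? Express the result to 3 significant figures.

21.1 km/s

d = 1/p = 1/0.1540″ = 6.4935 pc.
v_t = 4.740 μ d = 4.740 × 0.2685 × 6.4935 = 8.2642 km/s.
v = √(v_r² + v_t²) = √((-19.46)² + 8.2642²) = √446.989 = 21.142 km/s.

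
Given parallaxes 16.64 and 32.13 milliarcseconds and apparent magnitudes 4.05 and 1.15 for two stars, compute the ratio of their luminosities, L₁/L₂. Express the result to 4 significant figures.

d₁ = 1/p₁ = 1/0.01664″ = 60.096 pc; d₂ = 1/p₂ = 1/0.03213″ = 31.124 pc.
M₁ = m₁ − 5 log₁₀ d₁ + 5 = 4.05 − 8.8942 + 5 = 0.1558.
M₂ = 1.15 − 7.4655 + 5 = -1.3155.
L₁/L₂ = 10^(0.4(M₂ − M₁)) = 10^(0.4 × (-1.4713)) = 10^(-0.58852) = 0.25792.

L₁/L₂ = 0.2579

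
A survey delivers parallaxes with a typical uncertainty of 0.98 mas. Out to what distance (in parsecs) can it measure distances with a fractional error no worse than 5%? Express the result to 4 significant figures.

σ_d/d = σ_p/p, so the condition is σ_p/p ≤ 0.05, i.e. p ≥ σ_p/0.05.
p_min = 0.98/0.05 = 19.6 mas = 0.0196 arcsec.
d_max = 1/p_min = 1/0.0196 = 51.02 pc.

51.02 pc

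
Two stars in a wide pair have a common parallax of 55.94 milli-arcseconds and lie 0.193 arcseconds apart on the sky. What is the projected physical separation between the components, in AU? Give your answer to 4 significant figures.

3.450 AU

d = 1/p = 1/0.05594″ = 17.876 pc.
At distance d (pc), an angle of θ arcsec spans θ·d AU: s = 0.193 × 17.876 = 3.4501 AU.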